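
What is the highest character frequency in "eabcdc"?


Input: eabcdc
Character counts:
  'a': 1
  'b': 1
  'c': 2
  'd': 1
  'e': 1
Maximum frequency: 2

2


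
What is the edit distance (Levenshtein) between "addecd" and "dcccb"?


Computing edit distance: "addecd" -> "dcccb"
DP table:
           d    c    c    c    b
      0    1    2    3    4    5
  a   1    1    2    3    4    5
  d   2    1    2    3    4    5
  d   3    2    2    3    4    5
  e   4    3    3    3    4    5
  c   5    4    3    3    3    4
  d   6    5    4    4    4    4
Edit distance = dp[6][5] = 4

4


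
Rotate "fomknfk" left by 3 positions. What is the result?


Input: "fomknfk", rotate left by 3
First 3 characters: "fom"
Remaining characters: "knfk"
Concatenate remaining + first: "knfk" + "fom" = "knfkfom"

knfkfom


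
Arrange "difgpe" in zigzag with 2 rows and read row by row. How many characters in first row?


Zigzag "difgpe" into 2 rows:
Placing characters:
  'd' => row 0
  'i' => row 1
  'f' => row 0
  'g' => row 1
  'p' => row 0
  'e' => row 1
Rows:
  Row 0: "dfp"
  Row 1: "ige"
First row length: 3

3


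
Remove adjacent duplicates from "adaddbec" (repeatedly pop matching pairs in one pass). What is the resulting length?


Input: adaddbec
Stack-based adjacent duplicate removal:
  Read 'a': push. Stack: a
  Read 'd': push. Stack: ad
  Read 'a': push. Stack: ada
  Read 'd': push. Stack: adad
  Read 'd': matches stack top 'd' => pop. Stack: ada
  Read 'b': push. Stack: adab
  Read 'e': push. Stack: adabe
  Read 'c': push. Stack: adabec
Final stack: "adabec" (length 6)

6


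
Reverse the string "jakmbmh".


Input: jakmbmh
Reading characters right to left:
  Position 6: 'h'
  Position 5: 'm'
  Position 4: 'b'
  Position 3: 'm'
  Position 2: 'k'
  Position 1: 'a'
  Position 0: 'j'
Reversed: hmbmkaj

hmbmkaj


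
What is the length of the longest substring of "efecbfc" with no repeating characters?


Input: "efecbfc"
Sliding window (track last position of each char):
  Position 0 ('e'): window [0,0] length 1 -- new best
  Position 1 ('f'): window [0,1] length 2 -- new best
  Position 2 ('e'): repeat (last at 0), move window start to 1
  Position 2 ('e'): window [1,2] length 2
  Position 3 ('c'): window [1,3] length 3 -- new best
  Position 4 ('b'): window [1,4] length 4 -- new best
  Position 5 ('f'): repeat (last at 1), move window start to 2
  Position 5 ('f'): window [2,5] length 4
  Position 6 ('c'): repeat (last at 3), move window start to 4
  Position 6 ('c'): window [4,6] length 3
Longest substring with no repeats: "fecb" with length 4

4


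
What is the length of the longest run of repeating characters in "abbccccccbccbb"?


Input: "abbccccccbccbb"
Scanning for longest run:
  Position 1 ('b'): new char, reset run to 1
  Position 2 ('b'): continues run of 'b', length=2
  Position 3 ('c'): new char, reset run to 1
  Position 4 ('c'): continues run of 'c', length=2
  Position 5 ('c'): continues run of 'c', length=3
  Position 6 ('c'): continues run of 'c', length=4
  Position 7 ('c'): continues run of 'c', length=5
  Position 8 ('c'): continues run of 'c', length=6
  Position 9 ('b'): new char, reset run to 1
  Position 10 ('c'): new char, reset run to 1
  Position 11 ('c'): continues run of 'c', length=2
  Position 12 ('b'): new char, reset run to 1
  Position 13 ('b'): continues run of 'b', length=2
Longest run: 'c' with length 6

6


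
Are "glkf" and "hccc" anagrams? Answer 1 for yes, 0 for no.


Strings: "glkf", "hccc"
Sorted first:  fgkl
Sorted second: ccch
Differ at position 0: 'f' vs 'c' => not anagrams

0


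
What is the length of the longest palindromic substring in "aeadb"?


Input: "aeadb"
Checking substrings for palindromes:
  [0:3] "aea" (len 3) => palindrome
Longest palindromic substring: "aea" with length 3

3


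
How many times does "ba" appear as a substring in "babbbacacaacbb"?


Searching for "ba" in "babbbacacaacbb"
Scanning each position:
  Position 0: "ba" => MATCH
  Position 1: "ab" => no
  Position 2: "bb" => no
  Position 3: "bb" => no
  Position 4: "ba" => MATCH
  Position 5: "ac" => no
  Position 6: "ca" => no
  Position 7: "ac" => no
  Position 8: "ca" => no
  Position 9: "aa" => no
  Position 10: "ac" => no
  Position 11: "cb" => no
  Position 12: "bb" => no
Total occurrences: 2

2


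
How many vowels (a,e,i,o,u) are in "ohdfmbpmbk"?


Input: ohdfmbpmbk
Checking each character:
  'o' at position 0: vowel (running total: 1)
  'h' at position 1: consonant
  'd' at position 2: consonant
  'f' at position 3: consonant
  'm' at position 4: consonant
  'b' at position 5: consonant
  'p' at position 6: consonant
  'm' at position 7: consonant
  'b' at position 8: consonant
  'k' at position 9: consonant
Total vowels: 1

1


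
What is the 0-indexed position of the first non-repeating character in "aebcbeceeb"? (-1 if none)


Input: aebcbeceeb
Character frequencies:
  'a': 1
  'b': 3
  'c': 2
  'e': 4
Scanning left to right for freq == 1:
  Position 0 ('a'): unique! => answer = 0

0


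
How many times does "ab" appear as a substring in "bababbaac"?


Searching for "ab" in "bababbaac"
Scanning each position:
  Position 0: "ba" => no
  Position 1: "ab" => MATCH
  Position 2: "ba" => no
  Position 3: "ab" => MATCH
  Position 4: "bb" => no
  Position 5: "ba" => no
  Position 6: "aa" => no
  Position 7: "ac" => no
Total occurrences: 2

2


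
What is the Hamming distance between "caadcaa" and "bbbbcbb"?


Comparing "caadcaa" and "bbbbcbb" position by position:
  Position 0: 'c' vs 'b' => differ
  Position 1: 'a' vs 'b' => differ
  Position 2: 'a' vs 'b' => differ
  Position 3: 'd' vs 'b' => differ
  Position 4: 'c' vs 'c' => same
  Position 5: 'a' vs 'b' => differ
  Position 6: 'a' vs 'b' => differ
Total differences (Hamming distance): 6

6


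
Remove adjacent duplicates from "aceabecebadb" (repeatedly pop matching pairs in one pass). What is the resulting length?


Input: aceabecebadb
Stack-based adjacent duplicate removal:
  Read 'a': push. Stack: a
  Read 'c': push. Stack: ac
  Read 'e': push. Stack: ace
  Read 'a': push. Stack: acea
  Read 'b': push. Stack: aceab
  Read 'e': push. Stack: aceabe
  Read 'c': push. Stack: aceabec
  Read 'e': push. Stack: aceabece
  Read 'b': push. Stack: aceabeceb
  Read 'a': push. Stack: aceabeceba
  Read 'd': push. Stack: aceabecebad
  Read 'b': push. Stack: aceabecebadb
Final stack: "aceabecebadb" (length 12)

12


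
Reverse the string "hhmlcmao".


Input: hhmlcmao
Reading characters right to left:
  Position 7: 'o'
  Position 6: 'a'
  Position 5: 'm'
  Position 4: 'c'
  Position 3: 'l'
  Position 2: 'm'
  Position 1: 'h'
  Position 0: 'h'
Reversed: oamclmhh

oamclmhh


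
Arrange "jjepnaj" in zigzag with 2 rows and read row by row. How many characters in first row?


Zigzag "jjepnaj" into 2 rows:
Placing characters:
  'j' => row 0
  'j' => row 1
  'e' => row 0
  'p' => row 1
  'n' => row 0
  'a' => row 1
  'j' => row 0
Rows:
  Row 0: "jenj"
  Row 1: "jpa"
First row length: 4

4


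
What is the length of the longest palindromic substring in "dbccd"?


Input: "dbccd"
Checking substrings for palindromes:
  [2:4] "cc" (len 2) => palindrome
Longest palindromic substring: "cc" with length 2

2


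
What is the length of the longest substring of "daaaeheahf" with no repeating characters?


Input: "daaaeheahf"
Sliding window (track last position of each char):
  Position 0 ('d'): window [0,0] length 1 -- new best
  Position 1 ('a'): window [0,1] length 2 -- new best
  Position 2 ('a'): repeat (last at 1), move window start to 2
  Position 2 ('a'): window [2,2] length 1
  Position 3 ('a'): repeat (last at 2), move window start to 3
  Position 3 ('a'): window [3,3] length 1
  Position 4 ('e'): window [3,4] length 2
  Position 5 ('h'): window [3,5] length 3 -- new best
  Position 6 ('e'): repeat (last at 4), move window start to 5
  Position 6 ('e'): window [5,6] length 2
  Position 7 ('a'): window [5,7] length 3
  Position 8 ('h'): repeat (last at 5), move window start to 6
  Position 8 ('h'): window [6,8] length 3
  Position 9 ('f'): window [6,9] length 4 -- new best
Longest substring with no repeats: "eahf" with length 4

4


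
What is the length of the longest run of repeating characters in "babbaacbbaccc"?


Input: "babbaacbbaccc"
Scanning for longest run:
  Position 1 ('a'): new char, reset run to 1
  Position 2 ('b'): new char, reset run to 1
  Position 3 ('b'): continues run of 'b', length=2
  Position 4 ('a'): new char, reset run to 1
  Position 5 ('a'): continues run of 'a', length=2
  Position 6 ('c'): new char, reset run to 1
  Position 7 ('b'): new char, reset run to 1
  Position 8 ('b'): continues run of 'b', length=2
  Position 9 ('a'): new char, reset run to 1
  Position 10 ('c'): new char, reset run to 1
  Position 11 ('c'): continues run of 'c', length=2
  Position 12 ('c'): continues run of 'c', length=3
Longest run: 'c' with length 3

3


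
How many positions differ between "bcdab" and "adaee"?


Comparing "bcdab" and "adaee" position by position:
  Position 0: 'b' vs 'a' => DIFFER
  Position 1: 'c' vs 'd' => DIFFER
  Position 2: 'd' vs 'a' => DIFFER
  Position 3: 'a' vs 'e' => DIFFER
  Position 4: 'b' vs 'e' => DIFFER
Positions that differ: 5

5


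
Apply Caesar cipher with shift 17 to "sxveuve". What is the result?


Caesar cipher: shift "sxveuve" by 17
  's' (pos 18) + 17 = pos 9 = 'j'
  'x' (pos 23) + 17 = pos 14 = 'o'
  'v' (pos 21) + 17 = pos 12 = 'm'
  'e' (pos 4) + 17 = pos 21 = 'v'
  'u' (pos 20) + 17 = pos 11 = 'l'
  'v' (pos 21) + 17 = pos 12 = 'm'
  'e' (pos 4) + 17 = pos 21 = 'v'
Result: jomvlmv

jomvlmv


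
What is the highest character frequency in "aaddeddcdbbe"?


Input: aaddeddcdbbe
Character counts:
  'a': 2
  'b': 2
  'c': 1
  'd': 5
  'e': 2
Maximum frequency: 5

5


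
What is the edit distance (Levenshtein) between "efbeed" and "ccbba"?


Computing edit distance: "efbeed" -> "ccbba"
DP table:
           c    c    b    b    a
      0    1    2    3    4    5
  e   1    1    2    3    4    5
  f   2    2    2    3    4    5
  b   3    3    3    2    3    4
  e   4    4    4    3    3    4
  e   5    5    5    4    4    4
  d   6    6    6    5    5    5
Edit distance = dp[6][5] = 5

5


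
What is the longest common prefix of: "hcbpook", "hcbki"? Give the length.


Words: hcbpook, hcbki
  Position 0: all 'h' => match
  Position 1: all 'c' => match
  Position 2: all 'b' => match
  Position 3: ('p', 'k') => mismatch, stop
LCP = "hcb" (length 3)

3


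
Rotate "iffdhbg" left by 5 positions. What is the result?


Input: "iffdhbg", rotate left by 5
First 5 characters: "iffdh"
Remaining characters: "bg"
Concatenate remaining + first: "bg" + "iffdh" = "bgiffdh"

bgiffdh


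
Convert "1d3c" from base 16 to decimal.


Input: "1d3c" in base 16
Positional expansion:
  Digit '1' (value 1) x 16^3 = 4096
  Digit 'd' (value 13) x 16^2 = 3328
  Digit '3' (value 3) x 16^1 = 48
  Digit 'c' (value 12) x 16^0 = 12
Sum = 7484

7484


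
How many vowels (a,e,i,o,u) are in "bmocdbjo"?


Input: bmocdbjo
Checking each character:
  'b' at position 0: consonant
  'm' at position 1: consonant
  'o' at position 2: vowel (running total: 1)
  'c' at position 3: consonant
  'd' at position 4: consonant
  'b' at position 5: consonant
  'j' at position 6: consonant
  'o' at position 7: vowel (running total: 2)
Total vowels: 2

2


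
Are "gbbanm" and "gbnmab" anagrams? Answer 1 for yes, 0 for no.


Strings: "gbbanm", "gbnmab"
Sorted first:  abbgmn
Sorted second: abbgmn
Sorted forms match => anagrams

1


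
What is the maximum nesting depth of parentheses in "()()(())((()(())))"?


Input: "()()(())((()(())))"
Tracking depth:
  Position 0 '(': depth becomes 1
  Position 1 ')': depth becomes 0
  Position 2 '(': depth becomes 1
  Position 3 ')': depth becomes 0
  Position 4 '(': depth becomes 1
  Position 5 '(': depth becomes 2
  Position 6 ')': depth becomes 1
  Position 7 ')': depth becomes 0
  Position 8 '(': depth becomes 1
  Position 9 '(': depth becomes 2
  Position 10 '(': depth becomes 3
  Position 11 ')': depth becomes 2
  Position 12 '(': depth becomes 3
  Position 13 '(': depth becomes 4
  Position 14 ')': depth becomes 3
  Position 15 ')': depth becomes 2
  Position 16 ')': depth becomes 1
  Position 17 ')': depth becomes 0
Maximum depth reached: 4

4


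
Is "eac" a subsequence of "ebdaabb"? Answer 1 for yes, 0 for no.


Check if "eac" is a subsequence of "ebdaabb"
Greedy scan:
  Position 0 ('e'): matches sub[0] = 'e'
  Position 1 ('b'): no match needed
  Position 2 ('d'): no match needed
  Position 3 ('a'): matches sub[1] = 'a'
  Position 4 ('a'): no match needed
  Position 5 ('b'): no match needed
  Position 6 ('b'): no match needed
Only matched 2/3 characters => not a subsequence

0


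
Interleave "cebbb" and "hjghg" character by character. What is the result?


Interleaving "cebbb" and "hjghg":
  Position 0: 'c' from first, 'h' from second => "ch"
  Position 1: 'e' from first, 'j' from second => "ej"
  Position 2: 'b' from first, 'g' from second => "bg"
  Position 3: 'b' from first, 'h' from second => "bh"
  Position 4: 'b' from first, 'g' from second => "bg"
Result: chejbgbhbg

chejbgbhbg


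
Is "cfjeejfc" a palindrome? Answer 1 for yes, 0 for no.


Input: cfjeejfc
Reversed: cfjeejfc
  Compare pos 0 ('c') with pos 7 ('c'): match
  Compare pos 1 ('f') with pos 6 ('f'): match
  Compare pos 2 ('j') with pos 5 ('j'): match
  Compare pos 3 ('e') with pos 4 ('e'): match
Result: palindrome

1


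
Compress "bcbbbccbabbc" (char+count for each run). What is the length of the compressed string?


Input: bcbbbccbabbc
Runs:
  'b' x 1 => "b1"
  'c' x 1 => "c1"
  'b' x 3 => "b3"
  'c' x 2 => "c2"
  'b' x 1 => "b1"
  'a' x 1 => "a1"
  'b' x 2 => "b2"
  'c' x 1 => "c1"
Compressed: "b1c1b3c2b1a1b2c1"
Compressed length: 16

16


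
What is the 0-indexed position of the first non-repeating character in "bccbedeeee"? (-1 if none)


Input: bccbedeeee
Character frequencies:
  'b': 2
  'c': 2
  'd': 1
  'e': 5
Scanning left to right for freq == 1:
  Position 0 ('b'): freq=2, skip
  Position 1 ('c'): freq=2, skip
  Position 2 ('c'): freq=2, skip
  Position 3 ('b'): freq=2, skip
  Position 4 ('e'): freq=5, skip
  Position 5 ('d'): unique! => answer = 5

5


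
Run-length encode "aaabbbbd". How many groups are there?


Input: aaabbbbd
Scanning for consecutive runs:
  Group 1: 'a' x 3 (positions 0-2)
  Group 2: 'b' x 4 (positions 3-6)
  Group 3: 'd' x 1 (positions 7-7)
Total groups: 3

3


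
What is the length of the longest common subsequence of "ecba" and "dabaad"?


LCS of "ecba" and "dabaad"
DP table:
           d    a    b    a    a    d
      0    0    0    0    0    0    0
  e   0    0    0    0    0    0    0
  c   0    0    0    0    0    0    0
  b   0    0    0    1    1    1    1
  a   0    0    1    1    2    2    2
LCS length = dp[4][6] = 2

2


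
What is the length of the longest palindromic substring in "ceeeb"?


Input: "ceeeb"
Checking substrings for palindromes:
  [1:4] "eee" (len 3) => palindrome
  [1:3] "ee" (len 2) => palindrome
  [2:4] "ee" (len 2) => palindrome
Longest palindromic substring: "eee" with length 3

3


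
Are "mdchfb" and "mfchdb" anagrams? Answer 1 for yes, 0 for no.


Strings: "mdchfb", "mfchdb"
Sorted first:  bcdfhm
Sorted second: bcdfhm
Sorted forms match => anagrams

1


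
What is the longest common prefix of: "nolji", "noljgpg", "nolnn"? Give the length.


Words: nolji, noljgpg, nolnn
  Position 0: all 'n' => match
  Position 1: all 'o' => match
  Position 2: all 'l' => match
  Position 3: ('j', 'j', 'n') => mismatch, stop
LCP = "nol" (length 3)

3


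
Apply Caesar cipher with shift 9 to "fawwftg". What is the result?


Caesar cipher: shift "fawwftg" by 9
  'f' (pos 5) + 9 = pos 14 = 'o'
  'a' (pos 0) + 9 = pos 9 = 'j'
  'w' (pos 22) + 9 = pos 5 = 'f'
  'w' (pos 22) + 9 = pos 5 = 'f'
  'f' (pos 5) + 9 = pos 14 = 'o'
  't' (pos 19) + 9 = pos 2 = 'c'
  'g' (pos 6) + 9 = pos 15 = 'p'
Result: ojffocp

ojffocp


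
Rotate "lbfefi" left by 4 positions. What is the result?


Input: "lbfefi", rotate left by 4
First 4 characters: "lbfe"
Remaining characters: "fi"
Concatenate remaining + first: "fi" + "lbfe" = "filbfe"

filbfe


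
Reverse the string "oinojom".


Input: oinojom
Reading characters right to left:
  Position 6: 'm'
  Position 5: 'o'
  Position 4: 'j'
  Position 3: 'o'
  Position 2: 'n'
  Position 1: 'i'
  Position 0: 'o'
Reversed: mojonio

mojonio


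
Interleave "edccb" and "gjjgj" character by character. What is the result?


Interleaving "edccb" and "gjjgj":
  Position 0: 'e' from first, 'g' from second => "eg"
  Position 1: 'd' from first, 'j' from second => "dj"
  Position 2: 'c' from first, 'j' from second => "cj"
  Position 3: 'c' from first, 'g' from second => "cg"
  Position 4: 'b' from first, 'j' from second => "bj"
Result: egdjcjcgbj

egdjcjcgbj


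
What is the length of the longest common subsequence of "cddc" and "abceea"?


LCS of "cddc" and "abceea"
DP table:
           a    b    c    e    e    a
      0    0    0    0    0    0    0
  c   0    0    0    1    1    1    1
  d   0    0    0    1    1    1    1
  d   0    0    0    1    1    1    1
  c   0    0    0    1    1    1    1
LCS length = dp[4][6] = 1

1


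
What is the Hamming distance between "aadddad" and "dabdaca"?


Comparing "aadddad" and "dabdaca" position by position:
  Position 0: 'a' vs 'd' => differ
  Position 1: 'a' vs 'a' => same
  Position 2: 'd' vs 'b' => differ
  Position 3: 'd' vs 'd' => same
  Position 4: 'd' vs 'a' => differ
  Position 5: 'a' vs 'c' => differ
  Position 6: 'd' vs 'a' => differ
Total differences (Hamming distance): 5

5


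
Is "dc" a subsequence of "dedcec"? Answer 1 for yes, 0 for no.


Check if "dc" is a subsequence of "dedcec"
Greedy scan:
  Position 0 ('d'): matches sub[0] = 'd'
  Position 1 ('e'): no match needed
  Position 2 ('d'): no match needed
  Position 3 ('c'): matches sub[1] = 'c'
  Position 4 ('e'): no match needed
  Position 5 ('c'): no match needed
All 2 characters matched => is a subsequence

1


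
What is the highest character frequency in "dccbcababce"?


Input: dccbcababce
Character counts:
  'a': 2
  'b': 3
  'c': 4
  'd': 1
  'e': 1
Maximum frequency: 4

4


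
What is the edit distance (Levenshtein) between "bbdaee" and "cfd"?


Computing edit distance: "bbdaee" -> "cfd"
DP table:
           c    f    d
      0    1    2    3
  b   1    1    2    3
  b   2    2    2    3
  d   3    3    3    2
  a   4    4    4    3
  e   5    5    5    4
  e   6    6    6    5
Edit distance = dp[6][3] = 5

5


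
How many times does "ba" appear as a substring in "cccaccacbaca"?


Searching for "ba" in "cccaccacbaca"
Scanning each position:
  Position 0: "cc" => no
  Position 1: "cc" => no
  Position 2: "ca" => no
  Position 3: "ac" => no
  Position 4: "cc" => no
  Position 5: "ca" => no
  Position 6: "ac" => no
  Position 7: "cb" => no
  Position 8: "ba" => MATCH
  Position 9: "ac" => no
  Position 10: "ca" => no
Total occurrences: 1

1


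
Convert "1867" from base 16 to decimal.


Input: "1867" in base 16
Positional expansion:
  Digit '1' (value 1) x 16^3 = 4096
  Digit '8' (value 8) x 16^2 = 2048
  Digit '6' (value 6) x 16^1 = 96
  Digit '7' (value 7) x 16^0 = 7
Sum = 6247

6247


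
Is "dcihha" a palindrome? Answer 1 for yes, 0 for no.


Input: dcihha
Reversed: ahhicd
  Compare pos 0 ('d') with pos 5 ('a'): MISMATCH
  Compare pos 1 ('c') with pos 4 ('h'): MISMATCH
  Compare pos 2 ('i') with pos 3 ('h'): MISMATCH
Result: not a palindrome

0


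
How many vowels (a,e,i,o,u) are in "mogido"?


Input: mogido
Checking each character:
  'm' at position 0: consonant
  'o' at position 1: vowel (running total: 1)
  'g' at position 2: consonant
  'i' at position 3: vowel (running total: 2)
  'd' at position 4: consonant
  'o' at position 5: vowel (running total: 3)
Total vowels: 3

3


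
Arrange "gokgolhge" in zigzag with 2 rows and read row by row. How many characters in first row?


Zigzag "gokgolhge" into 2 rows:
Placing characters:
  'g' => row 0
  'o' => row 1
  'k' => row 0
  'g' => row 1
  'o' => row 0
  'l' => row 1
  'h' => row 0
  'g' => row 1
  'e' => row 0
Rows:
  Row 0: "gkohe"
  Row 1: "oglg"
First row length: 5

5


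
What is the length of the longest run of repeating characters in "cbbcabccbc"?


Input: "cbbcabccbc"
Scanning for longest run:
  Position 1 ('b'): new char, reset run to 1
  Position 2 ('b'): continues run of 'b', length=2
  Position 3 ('c'): new char, reset run to 1
  Position 4 ('a'): new char, reset run to 1
  Position 5 ('b'): new char, reset run to 1
  Position 6 ('c'): new char, reset run to 1
  Position 7 ('c'): continues run of 'c', length=2
  Position 8 ('b'): new char, reset run to 1
  Position 9 ('c'): new char, reset run to 1
Longest run: 'b' with length 2

2


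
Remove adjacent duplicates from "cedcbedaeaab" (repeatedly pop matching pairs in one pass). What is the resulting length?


Input: cedcbedaeaab
Stack-based adjacent duplicate removal:
  Read 'c': push. Stack: c
  Read 'e': push. Stack: ce
  Read 'd': push. Stack: ced
  Read 'c': push. Stack: cedc
  Read 'b': push. Stack: cedcb
  Read 'e': push. Stack: cedcbe
  Read 'd': push. Stack: cedcbed
  Read 'a': push. Stack: cedcbeda
  Read 'e': push. Stack: cedcbedae
  Read 'a': push. Stack: cedcbedaea
  Read 'a': matches stack top 'a' => pop. Stack: cedcbedae
  Read 'b': push. Stack: cedcbedaeb
Final stack: "cedcbedaeb" (length 10)

10


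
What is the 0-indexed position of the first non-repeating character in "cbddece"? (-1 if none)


Input: cbddece
Character frequencies:
  'b': 1
  'c': 2
  'd': 2
  'e': 2
Scanning left to right for freq == 1:
  Position 0 ('c'): freq=2, skip
  Position 1 ('b'): unique! => answer = 1

1


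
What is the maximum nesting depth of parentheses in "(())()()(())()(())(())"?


Input: "(())()()(())()(())(())"
Tracking depth:
  Position 0 '(': depth becomes 1
  Position 1 '(': depth becomes 2
  Position 2 ')': depth becomes 1
  Position 3 ')': depth becomes 0
  Position 4 '(': depth becomes 1
  Position 5 ')': depth becomes 0
  Position 6 '(': depth becomes 1
  Position 7 ')': depth becomes 0
  Position 8 '(': depth becomes 1
  Position 9 '(': depth becomes 2
  Position 10 ')': depth becomes 1
  Position 11 ')': depth becomes 0
  Position 12 '(': depth becomes 1
  Position 13 ')': depth becomes 0
  Position 14 '(': depth becomes 1
  Position 15 '(': depth becomes 2
  Position 16 ')': depth becomes 1
  Position 17 ')': depth becomes 0
  Position 18 '(': depth becomes 1
  Position 19 '(': depth becomes 2
  Position 20 ')': depth becomes 1
  Position 21 ')': depth becomes 0
Maximum depth reached: 2

2


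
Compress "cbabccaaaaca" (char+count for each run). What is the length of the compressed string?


Input: cbabccaaaaca
Runs:
  'c' x 1 => "c1"
  'b' x 1 => "b1"
  'a' x 1 => "a1"
  'b' x 1 => "b1"
  'c' x 2 => "c2"
  'a' x 4 => "a4"
  'c' x 1 => "c1"
  'a' x 1 => "a1"
Compressed: "c1b1a1b1c2a4c1a1"
Compressed length: 16

16


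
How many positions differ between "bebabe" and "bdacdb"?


Comparing "bebabe" and "bdacdb" position by position:
  Position 0: 'b' vs 'b' => same
  Position 1: 'e' vs 'd' => DIFFER
  Position 2: 'b' vs 'a' => DIFFER
  Position 3: 'a' vs 'c' => DIFFER
  Position 4: 'b' vs 'd' => DIFFER
  Position 5: 'e' vs 'b' => DIFFER
Positions that differ: 5

5


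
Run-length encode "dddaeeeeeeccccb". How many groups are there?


Input: dddaeeeeeeccccb
Scanning for consecutive runs:
  Group 1: 'd' x 3 (positions 0-2)
  Group 2: 'a' x 1 (positions 3-3)
  Group 3: 'e' x 6 (positions 4-9)
  Group 4: 'c' x 4 (positions 10-13)
  Group 5: 'b' x 1 (positions 14-14)
Total groups: 5

5


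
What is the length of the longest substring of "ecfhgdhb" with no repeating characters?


Input: "ecfhgdhb"
Sliding window (track last position of each char):
  Position 0 ('e'): window [0,0] length 1 -- new best
  Position 1 ('c'): window [0,1] length 2 -- new best
  Position 2 ('f'): window [0,2] length 3 -- new best
  Position 3 ('h'): window [0,3] length 4 -- new best
  Position 4 ('g'): window [0,4] length 5 -- new best
  Position 5 ('d'): window [0,5] length 6 -- new best
  Position 6 ('h'): repeat (last at 3), move window start to 4
  Position 6 ('h'): window [4,6] length 3
  Position 7 ('b'): window [4,7] length 4
Longest substring with no repeats: "ecfhgd" with length 6

6


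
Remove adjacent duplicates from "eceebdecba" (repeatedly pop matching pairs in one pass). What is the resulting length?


Input: eceebdecba
Stack-based adjacent duplicate removal:
  Read 'e': push. Stack: e
  Read 'c': push. Stack: ec
  Read 'e': push. Stack: ece
  Read 'e': matches stack top 'e' => pop. Stack: ec
  Read 'b': push. Stack: ecb
  Read 'd': push. Stack: ecbd
  Read 'e': push. Stack: ecbde
  Read 'c': push. Stack: ecbdec
  Read 'b': push. Stack: ecbdecb
  Read 'a': push. Stack: ecbdecba
Final stack: "ecbdecba" (length 8)

8


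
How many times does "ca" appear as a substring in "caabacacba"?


Searching for "ca" in "caabacacba"
Scanning each position:
  Position 0: "ca" => MATCH
  Position 1: "aa" => no
  Position 2: "ab" => no
  Position 3: "ba" => no
  Position 4: "ac" => no
  Position 5: "ca" => MATCH
  Position 6: "ac" => no
  Position 7: "cb" => no
  Position 8: "ba" => no
Total occurrences: 2

2


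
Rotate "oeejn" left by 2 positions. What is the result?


Input: "oeejn", rotate left by 2
First 2 characters: "oe"
Remaining characters: "ejn"
Concatenate remaining + first: "ejn" + "oe" = "ejnoe"

ejnoe


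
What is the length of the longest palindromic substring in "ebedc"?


Input: "ebedc"
Checking substrings for palindromes:
  [0:3] "ebe" (len 3) => palindrome
Longest palindromic substring: "ebe" with length 3

3


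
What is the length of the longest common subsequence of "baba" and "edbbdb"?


LCS of "baba" and "edbbdb"
DP table:
           e    d    b    b    d    b
      0    0    0    0    0    0    0
  b   0    0    0    1    1    1    1
  a   0    0    0    1    1    1    1
  b   0    0    0    1    2    2    2
  a   0    0    0    1    2    2    2
LCS length = dp[4][6] = 2

2


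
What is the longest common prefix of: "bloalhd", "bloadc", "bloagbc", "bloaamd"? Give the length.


Words: bloalhd, bloadc, bloagbc, bloaamd
  Position 0: all 'b' => match
  Position 1: all 'l' => match
  Position 2: all 'o' => match
  Position 3: all 'a' => match
  Position 4: ('l', 'd', 'g', 'a') => mismatch, stop
LCP = "bloa" (length 4)

4


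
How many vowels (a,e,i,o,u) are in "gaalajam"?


Input: gaalajam
Checking each character:
  'g' at position 0: consonant
  'a' at position 1: vowel (running total: 1)
  'a' at position 2: vowel (running total: 2)
  'l' at position 3: consonant
  'a' at position 4: vowel (running total: 3)
  'j' at position 5: consonant
  'a' at position 6: vowel (running total: 4)
  'm' at position 7: consonant
Total vowels: 4

4


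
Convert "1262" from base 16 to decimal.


Input: "1262" in base 16
Positional expansion:
  Digit '1' (value 1) x 16^3 = 4096
  Digit '2' (value 2) x 16^2 = 512
  Digit '6' (value 6) x 16^1 = 96
  Digit '2' (value 2) x 16^0 = 2
Sum = 4706

4706


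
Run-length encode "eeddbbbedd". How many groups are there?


Input: eeddbbbedd
Scanning for consecutive runs:
  Group 1: 'e' x 2 (positions 0-1)
  Group 2: 'd' x 2 (positions 2-3)
  Group 3: 'b' x 3 (positions 4-6)
  Group 4: 'e' x 1 (positions 7-7)
  Group 5: 'd' x 2 (positions 8-9)
Total groups: 5

5


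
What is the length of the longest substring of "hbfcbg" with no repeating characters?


Input: "hbfcbg"
Sliding window (track last position of each char):
  Position 0 ('h'): window [0,0] length 1 -- new best
  Position 1 ('b'): window [0,1] length 2 -- new best
  Position 2 ('f'): window [0,2] length 3 -- new best
  Position 3 ('c'): window [0,3] length 4 -- new best
  Position 4 ('b'): repeat (last at 1), move window start to 2
  Position 4 ('b'): window [2,4] length 3
  Position 5 ('g'): window [2,5] length 4
Longest substring with no repeats: "hbfc" with length 4

4


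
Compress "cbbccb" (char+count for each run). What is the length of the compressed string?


Input: cbbccb
Runs:
  'c' x 1 => "c1"
  'b' x 2 => "b2"
  'c' x 2 => "c2"
  'b' x 1 => "b1"
Compressed: "c1b2c2b1"
Compressed length: 8

8


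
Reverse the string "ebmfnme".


Input: ebmfnme
Reading characters right to left:
  Position 6: 'e'
  Position 5: 'm'
  Position 4: 'n'
  Position 3: 'f'
  Position 2: 'm'
  Position 1: 'b'
  Position 0: 'e'
Reversed: emnfmbe

emnfmbe


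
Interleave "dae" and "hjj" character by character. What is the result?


Interleaving "dae" and "hjj":
  Position 0: 'd' from first, 'h' from second => "dh"
  Position 1: 'a' from first, 'j' from second => "aj"
  Position 2: 'e' from first, 'j' from second => "ej"
Result: dhajej

dhajej


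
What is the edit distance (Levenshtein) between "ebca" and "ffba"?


Computing edit distance: "ebca" -> "ffba"
DP table:
           f    f    b    a
      0    1    2    3    4
  e   1    1    2    3    4
  b   2    2    2    2    3
  c   3    3    3    3    3
  a   4    4    4    4    3
Edit distance = dp[4][4] = 3

3


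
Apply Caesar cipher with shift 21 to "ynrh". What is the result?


Caesar cipher: shift "ynrh" by 21
  'y' (pos 24) + 21 = pos 19 = 't'
  'n' (pos 13) + 21 = pos 8 = 'i'
  'r' (pos 17) + 21 = pos 12 = 'm'
  'h' (pos 7) + 21 = pos 2 = 'c'
Result: timc

timc


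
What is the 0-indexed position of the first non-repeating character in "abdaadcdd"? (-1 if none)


Input: abdaadcdd
Character frequencies:
  'a': 3
  'b': 1
  'c': 1
  'd': 4
Scanning left to right for freq == 1:
  Position 0 ('a'): freq=3, skip
  Position 1 ('b'): unique! => answer = 1

1


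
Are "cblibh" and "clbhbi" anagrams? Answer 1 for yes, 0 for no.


Strings: "cblibh", "clbhbi"
Sorted first:  bbchil
Sorted second: bbchil
Sorted forms match => anagrams

1


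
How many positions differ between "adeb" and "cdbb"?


Comparing "adeb" and "cdbb" position by position:
  Position 0: 'a' vs 'c' => DIFFER
  Position 1: 'd' vs 'd' => same
  Position 2: 'e' vs 'b' => DIFFER
  Position 3: 'b' vs 'b' => same
Positions that differ: 2

2


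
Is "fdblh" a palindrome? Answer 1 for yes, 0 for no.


Input: fdblh
Reversed: hlbdf
  Compare pos 0 ('f') with pos 4 ('h'): MISMATCH
  Compare pos 1 ('d') with pos 3 ('l'): MISMATCH
Result: not a palindrome

0


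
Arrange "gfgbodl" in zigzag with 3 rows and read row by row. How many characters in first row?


Zigzag "gfgbodl" into 3 rows:
Placing characters:
  'g' => row 0
  'f' => row 1
  'g' => row 2
  'b' => row 1
  'o' => row 0
  'd' => row 1
  'l' => row 2
Rows:
  Row 0: "go"
  Row 1: "fbd"
  Row 2: "gl"
First row length: 2

2


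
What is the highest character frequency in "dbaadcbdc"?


Input: dbaadcbdc
Character counts:
  'a': 2
  'b': 2
  'c': 2
  'd': 3
Maximum frequency: 3

3


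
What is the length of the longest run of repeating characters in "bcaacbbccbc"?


Input: "bcaacbbccbc"
Scanning for longest run:
  Position 1 ('c'): new char, reset run to 1
  Position 2 ('a'): new char, reset run to 1
  Position 3 ('a'): continues run of 'a', length=2
  Position 4 ('c'): new char, reset run to 1
  Position 5 ('b'): new char, reset run to 1
  Position 6 ('b'): continues run of 'b', length=2
  Position 7 ('c'): new char, reset run to 1
  Position 8 ('c'): continues run of 'c', length=2
  Position 9 ('b'): new char, reset run to 1
  Position 10 ('c'): new char, reset run to 1
Longest run: 'a' with length 2

2


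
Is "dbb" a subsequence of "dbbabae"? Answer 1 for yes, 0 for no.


Check if "dbb" is a subsequence of "dbbabae"
Greedy scan:
  Position 0 ('d'): matches sub[0] = 'd'
  Position 1 ('b'): matches sub[1] = 'b'
  Position 2 ('b'): matches sub[2] = 'b'
  Position 3 ('a'): no match needed
  Position 4 ('b'): no match needed
  Position 5 ('a'): no match needed
  Position 6 ('e'): no match needed
All 3 characters matched => is a subsequence

1


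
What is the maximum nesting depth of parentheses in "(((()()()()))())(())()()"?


Input: "(((()()()()))())(())()()"
Tracking depth:
  Position 0 '(': depth becomes 1
  Position 1 '(': depth becomes 2
  Position 2 '(': depth becomes 3
  Position 3 '(': depth becomes 4
  Position 4 ')': depth becomes 3
  Position 5 '(': depth becomes 4
  Position 6 ')': depth becomes 3
  Position 7 '(': depth becomes 4
  Position 8 ')': depth becomes 3
  Position 9 '(': depth becomes 4
  Position 10 ')': depth becomes 3
  Position 11 ')': depth becomes 2
  Position 12 ')': depth becomes 1
  Position 13 '(': depth becomes 2
  Position 14 ')': depth becomes 1
  Position 15 ')': depth becomes 0
  Position 16 '(': depth becomes 1
  Position 17 '(': depth becomes 2
  Position 18 ')': depth becomes 1
  Position 19 ')': depth becomes 0
  Position 20 '(': depth becomes 1
  Position 21 ')': depth becomes 0
  Position 22 '(': depth becomes 1
  Position 23 ')': depth becomes 0
Maximum depth reached: 4

4


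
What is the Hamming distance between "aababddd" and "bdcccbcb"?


Comparing "aababddd" and "bdcccbcb" position by position:
  Position 0: 'a' vs 'b' => differ
  Position 1: 'a' vs 'd' => differ
  Position 2: 'b' vs 'c' => differ
  Position 3: 'a' vs 'c' => differ
  Position 4: 'b' vs 'c' => differ
  Position 5: 'd' vs 'b' => differ
  Position 6: 'd' vs 'c' => differ
  Position 7: 'd' vs 'b' => differ
Total differences (Hamming distance): 8

8


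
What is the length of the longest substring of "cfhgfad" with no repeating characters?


Input: "cfhgfad"
Sliding window (track last position of each char):
  Position 0 ('c'): window [0,0] length 1 -- new best
  Position 1 ('f'): window [0,1] length 2 -- new best
  Position 2 ('h'): window [0,2] length 3 -- new best
  Position 3 ('g'): window [0,3] length 4 -- new best
  Position 4 ('f'): repeat (last at 1), move window start to 2
  Position 4 ('f'): window [2,4] length 3
  Position 5 ('a'): window [2,5] length 4
  Position 6 ('d'): window [2,6] length 5 -- new best
Longest substring with no repeats: "hgfad" with length 5

5


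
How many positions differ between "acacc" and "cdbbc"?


Comparing "acacc" and "cdbbc" position by position:
  Position 0: 'a' vs 'c' => DIFFER
  Position 1: 'c' vs 'd' => DIFFER
  Position 2: 'a' vs 'b' => DIFFER
  Position 3: 'c' vs 'b' => DIFFER
  Position 4: 'c' vs 'c' => same
Positions that differ: 4

4


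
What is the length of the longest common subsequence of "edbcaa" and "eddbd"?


LCS of "edbcaa" and "eddbd"
DP table:
           e    d    d    b    d
      0    0    0    0    0    0
  e   0    1    1    1    1    1
  d   0    1    2    2    2    2
  b   0    1    2    2    3    3
  c   0    1    2    2    3    3
  a   0    1    2    2    3    3
  a   0    1    2    2    3    3
LCS length = dp[6][5] = 3

3


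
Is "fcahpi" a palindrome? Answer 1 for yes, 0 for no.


Input: fcahpi
Reversed: iphacf
  Compare pos 0 ('f') with pos 5 ('i'): MISMATCH
  Compare pos 1 ('c') with pos 4 ('p'): MISMATCH
  Compare pos 2 ('a') with pos 3 ('h'): MISMATCH
Result: not a palindrome

0


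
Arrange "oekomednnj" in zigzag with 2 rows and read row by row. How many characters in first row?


Zigzag "oekomednnj" into 2 rows:
Placing characters:
  'o' => row 0
  'e' => row 1
  'k' => row 0
  'o' => row 1
  'm' => row 0
  'e' => row 1
  'd' => row 0
  'n' => row 1
  'n' => row 0
  'j' => row 1
Rows:
  Row 0: "okmdn"
  Row 1: "eoenj"
First row length: 5

5


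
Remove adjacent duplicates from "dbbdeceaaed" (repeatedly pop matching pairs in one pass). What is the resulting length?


Input: dbbdeceaaed
Stack-based adjacent duplicate removal:
  Read 'd': push. Stack: d
  Read 'b': push. Stack: db
  Read 'b': matches stack top 'b' => pop. Stack: d
  Read 'd': matches stack top 'd' => pop. Stack: (empty)
  Read 'e': push. Stack: e
  Read 'c': push. Stack: ec
  Read 'e': push. Stack: ece
  Read 'a': push. Stack: ecea
  Read 'a': matches stack top 'a' => pop. Stack: ece
  Read 'e': matches stack top 'e' => pop. Stack: ec
  Read 'd': push. Stack: ecd
Final stack: "ecd" (length 3)

3


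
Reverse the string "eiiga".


Input: eiiga
Reading characters right to left:
  Position 4: 'a'
  Position 3: 'g'
  Position 2: 'i'
  Position 1: 'i'
  Position 0: 'e'
Reversed: agiie

agiie


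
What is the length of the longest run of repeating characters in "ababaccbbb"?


Input: "ababaccbbb"
Scanning for longest run:
  Position 1 ('b'): new char, reset run to 1
  Position 2 ('a'): new char, reset run to 1
  Position 3 ('b'): new char, reset run to 1
  Position 4 ('a'): new char, reset run to 1
  Position 5 ('c'): new char, reset run to 1
  Position 6 ('c'): continues run of 'c', length=2
  Position 7 ('b'): new char, reset run to 1
  Position 8 ('b'): continues run of 'b', length=2
  Position 9 ('b'): continues run of 'b', length=3
Longest run: 'b' with length 3

3


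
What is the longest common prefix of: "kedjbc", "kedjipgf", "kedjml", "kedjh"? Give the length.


Words: kedjbc, kedjipgf, kedjml, kedjh
  Position 0: all 'k' => match
  Position 1: all 'e' => match
  Position 2: all 'd' => match
  Position 3: all 'j' => match
  Position 4: ('b', 'i', 'm', 'h') => mismatch, stop
LCP = "kedj" (length 4)

4


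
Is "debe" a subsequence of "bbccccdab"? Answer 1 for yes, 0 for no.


Check if "debe" is a subsequence of "bbccccdab"
Greedy scan:
  Position 0 ('b'): no match needed
  Position 1 ('b'): no match needed
  Position 2 ('c'): no match needed
  Position 3 ('c'): no match needed
  Position 4 ('c'): no match needed
  Position 5 ('c'): no match needed
  Position 6 ('d'): matches sub[0] = 'd'
  Position 7 ('a'): no match needed
  Position 8 ('b'): no match needed
Only matched 1/4 characters => not a subsequence

0


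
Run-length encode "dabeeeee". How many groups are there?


Input: dabeeeee
Scanning for consecutive runs:
  Group 1: 'd' x 1 (positions 0-0)
  Group 2: 'a' x 1 (positions 1-1)
  Group 3: 'b' x 1 (positions 2-2)
  Group 4: 'e' x 5 (positions 3-7)
Total groups: 4

4


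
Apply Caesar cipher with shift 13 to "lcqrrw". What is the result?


Caesar cipher: shift "lcqrrw" by 13
  'l' (pos 11) + 13 = pos 24 = 'y'
  'c' (pos 2) + 13 = pos 15 = 'p'
  'q' (pos 16) + 13 = pos 3 = 'd'
  'r' (pos 17) + 13 = pos 4 = 'e'
  'r' (pos 17) + 13 = pos 4 = 'e'
  'w' (pos 22) + 13 = pos 9 = 'j'
Result: ypdeej

ypdeej


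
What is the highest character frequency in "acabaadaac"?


Input: acabaadaac
Character counts:
  'a': 6
  'b': 1
  'c': 2
  'd': 1
Maximum frequency: 6

6


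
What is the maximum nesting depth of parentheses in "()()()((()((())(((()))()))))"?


Input: "()()()((()((())(((()))()))))"
Tracking depth:
  Position 0 '(': depth becomes 1
  Position 1 ')': depth becomes 0
  Position 2 '(': depth becomes 1
  Position 3 ')': depth becomes 0
  Position 4 '(': depth becomes 1
  Position 5 ')': depth becomes 0
  Position 6 '(': depth becomes 1
  Position 7 '(': depth becomes 2
  Position 8 '(': depth becomes 3
  Position 9 ')': depth becomes 2
  Position 10 '(': depth becomes 3
  Position 11 '(': depth becomes 4
  Position 12 '(': depth becomes 5
  Position 13 ')': depth becomes 4
  Position 14 ')': depth becomes 3
  Position 15 '(': depth becomes 4
  Position 16 '(': depth becomes 5
  Position 17 '(': depth becomes 6
  Position 18 '(': depth becomes 7
  Position 19 ')': depth becomes 6
  Position 20 ')': depth becomes 5
  Position 21 ')': depth becomes 4
  Position 22 '(': depth becomes 5
  Position 23 ')': depth becomes 4
  Position 24 ')': depth becomes 3
  Position 25 ')': depth becomes 2
  Position 26 ')': depth becomes 1
  Position 27 ')': depth becomes 0
Maximum depth reached: 7

7


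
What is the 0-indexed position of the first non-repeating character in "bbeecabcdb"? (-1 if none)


Input: bbeecabcdb
Character frequencies:
  'a': 1
  'b': 4
  'c': 2
  'd': 1
  'e': 2
Scanning left to right for freq == 1:
  Position 0 ('b'): freq=4, skip
  Position 1 ('b'): freq=4, skip
  Position 2 ('e'): freq=2, skip
  Position 3 ('e'): freq=2, skip
  Position 4 ('c'): freq=2, skip
  Position 5 ('a'): unique! => answer = 5

5
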